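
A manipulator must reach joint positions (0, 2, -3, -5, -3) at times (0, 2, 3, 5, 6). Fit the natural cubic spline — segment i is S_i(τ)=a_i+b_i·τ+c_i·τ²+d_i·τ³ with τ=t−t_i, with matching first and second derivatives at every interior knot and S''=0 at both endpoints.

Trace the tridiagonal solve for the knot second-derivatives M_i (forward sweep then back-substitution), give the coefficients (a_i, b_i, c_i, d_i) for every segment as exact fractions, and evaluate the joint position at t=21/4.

Δ: Δ0=1, Δ1=-5, Δ2=-1, Δ3=2
row 1: diag=6, rhs=-36; c'=1/6, d'=-6
row 2: denom=6−1·1/6=35/6; d'=(24−1·-6)/(35/6)=36/7
row 3: denom=6−2·12/35=186/35; d'=(18−2·36/7)/(186/35)=45/31
back: M3=45/31
back: M2=36/7−12/35·45/31=144/31
back: M1=-6−1/6·144/31=-210/31
M: M0=0, M1=-210/31, M2=144/31, M3=45/31, M4=0
seg 0: a=0, c=M0/2=0, d=(M1−M0)/(6·2)=-35/62, b=Δ0−h0·(2M0+M1)/6=101/31
seg 1: a=2, c=M1/2=-105/31, d=(M2−M1)/(6·1)=59/31, b=Δ1−h1·(2M1+M2)/6=-109/31
seg 2: a=-3, c=M2/2=72/31, d=(M3−M2)/(6·2)=-33/124, b=Δ2−h2·(2M2+M3)/6=-142/31
seg 3: a=-5, c=M3/2=45/62, d=(M4−M3)/(6·1)=-15/62, b=Δ3−h3·(2M3+M4)/6=47/31
t_q=21/4 → seg 3, τ=1/4; S=-5+47/31·τ+45/62·τ²+-15/62·τ³=-18171/3968

  seg 0: a=0 b=101/31 c=0 d=-35/62
  seg 1: a=2 b=-109/31 c=-105/31 d=59/31
  seg 2: a=-3 b=-142/31 c=72/31 d=-33/124
  seg 3: a=-5 b=47/31 c=45/62 d=-15/62
S(21/4) = -18171/3968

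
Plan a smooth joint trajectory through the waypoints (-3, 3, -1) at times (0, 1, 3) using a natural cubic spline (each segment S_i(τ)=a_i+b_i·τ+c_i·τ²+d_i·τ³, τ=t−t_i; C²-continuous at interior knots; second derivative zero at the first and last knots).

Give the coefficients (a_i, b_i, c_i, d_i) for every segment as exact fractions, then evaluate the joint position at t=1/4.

Δ: Δ0=6, Δ1=-2
row 1: diag=6, rhs=-48; c'=1/3, d'=-8
back: M1=-8
M: M0=0, M1=-8, M2=0
seg 0: a=-3, c=M0/2=0, d=(M1−M0)/(6·1)=-4/3, b=Δ0−h0·(2M0+M1)/6=22/3
seg 1: a=3, c=M1/2=-4, d=(M2−M1)/(6·2)=2/3, b=Δ1−h1·(2M1+M2)/6=10/3
t_q=1/4 → seg 0, τ=1/4; S=-3+22/3·τ+0·τ²+-4/3·τ³=-19/16

  seg 0: a=-3 b=22/3 c=0 d=-4/3
  seg 1: a=3 b=10/3 c=-4 d=2/3
S(1/4) = -19/16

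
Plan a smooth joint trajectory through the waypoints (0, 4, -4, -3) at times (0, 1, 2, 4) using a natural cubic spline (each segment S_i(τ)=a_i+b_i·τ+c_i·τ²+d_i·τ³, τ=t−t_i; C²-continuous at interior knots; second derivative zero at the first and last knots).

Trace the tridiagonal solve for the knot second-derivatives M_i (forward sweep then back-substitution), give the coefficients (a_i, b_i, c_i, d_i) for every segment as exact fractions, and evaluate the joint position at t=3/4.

  seg 0: a=0 b=15/2 c=0 d=-7/2
  seg 1: a=4 b=-3 c=-21/2 d=11/2
  seg 2: a=-4 b=-15/2 c=6 d=-1
S(3/4) = 531/128

Δ: Δ0=4, Δ1=-8, Δ2=1/2
row 1: diag=4, rhs=-72; c'=1/4, d'=-18
row 2: denom=6−1·1/4=23/4; d'=(51−1·-18)/(23/4)=12
back: M2=12
back: M1=-18−1/4·12=-21
M: M0=0, M1=-21, M2=12, M3=0
seg 0: a=0, c=M0/2=0, d=(M1−M0)/(6·1)=-7/2, b=Δ0−h0·(2M0+M1)/6=15/2
seg 1: a=4, c=M1/2=-21/2, d=(M2−M1)/(6·1)=11/2, b=Δ1−h1·(2M1+M2)/6=-3
seg 2: a=-4, c=M2/2=6, d=(M3−M2)/(6·2)=-1, b=Δ2−h2·(2M2+M3)/6=-15/2
t_q=3/4 → seg 0, τ=3/4; S=0+15/2·τ+0·τ²+-7/2·τ³=531/128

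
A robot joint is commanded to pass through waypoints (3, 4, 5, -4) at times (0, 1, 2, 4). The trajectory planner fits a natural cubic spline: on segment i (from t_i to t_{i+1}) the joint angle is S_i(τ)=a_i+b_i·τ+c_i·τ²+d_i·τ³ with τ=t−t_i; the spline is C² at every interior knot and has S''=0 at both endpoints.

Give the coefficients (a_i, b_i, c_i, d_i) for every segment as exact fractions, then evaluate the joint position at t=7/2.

  seg 0: a=3 b=35/46 c=0 d=11/46
  seg 1: a=4 b=34/23 c=33/46 d=-55/46
  seg 2: a=5 b=-31/46 c=-66/23 d=11/23
S(7/2) = -157/184

Δ: Δ0=1, Δ1=1, Δ2=-9/2
row 1: diag=4, rhs=0; c'=1/4, d'=0
row 2: denom=6−1·1/4=23/4; d'=(-33−1·0)/(23/4)=-132/23
back: M2=-132/23
back: M1=0−1/4·-132/23=33/23
M: M0=0, M1=33/23, M2=-132/23, M3=0
seg 0: a=3, c=M0/2=0, d=(M1−M0)/(6·1)=11/46, b=Δ0−h0·(2M0+M1)/6=35/46
seg 1: a=4, c=M1/2=33/46, d=(M2−M1)/(6·1)=-55/46, b=Δ1−h1·(2M1+M2)/6=34/23
seg 2: a=5, c=M2/2=-66/23, d=(M3−M2)/(6·2)=11/23, b=Δ2−h2·(2M2+M3)/6=-31/46
t_q=7/2 → seg 2, τ=3/2; S=5+-31/46·τ+-66/23·τ²+11/23·τ³=-157/184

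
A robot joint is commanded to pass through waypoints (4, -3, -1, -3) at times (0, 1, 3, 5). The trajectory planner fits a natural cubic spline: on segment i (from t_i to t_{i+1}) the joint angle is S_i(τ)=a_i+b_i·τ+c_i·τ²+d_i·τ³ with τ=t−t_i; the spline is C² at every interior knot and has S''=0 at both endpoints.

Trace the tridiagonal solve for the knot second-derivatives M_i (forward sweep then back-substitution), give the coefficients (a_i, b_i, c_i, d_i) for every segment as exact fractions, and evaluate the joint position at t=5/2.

Δ: Δ0=-7, Δ1=1, Δ2=-1
row 1: diag=6, rhs=48; c'=1/3, d'=8
row 2: denom=8−2·1/3=22/3; d'=(-12−2·8)/(22/3)=-42/11
back: M2=-42/11
back: M1=8−1/3·-42/11=102/11
M: M0=0, M1=102/11, M2=-42/11, M3=0
seg 0: a=4, c=M0/2=0, d=(M1−M0)/(6·1)=17/11, b=Δ0−h0·(2M0+M1)/6=-94/11
seg 1: a=-3, c=M1/2=51/11, d=(M2−M1)/(6·2)=-12/11, b=Δ1−h1·(2M1+M2)/6=-43/11
seg 2: a=-1, c=M2/2=-21/11, d=(M3−M2)/(6·2)=7/22, b=Δ2−h2·(2M2+M3)/6=17/11
t_q=5/2 → seg 1, τ=3/2; S=-3+-43/11·τ+51/11·τ²+-12/11·τ³=-93/44

  seg 0: a=4 b=-94/11 c=0 d=17/11
  seg 1: a=-3 b=-43/11 c=51/11 d=-12/11
  seg 2: a=-1 b=17/11 c=-21/11 d=7/22
S(5/2) = -93/44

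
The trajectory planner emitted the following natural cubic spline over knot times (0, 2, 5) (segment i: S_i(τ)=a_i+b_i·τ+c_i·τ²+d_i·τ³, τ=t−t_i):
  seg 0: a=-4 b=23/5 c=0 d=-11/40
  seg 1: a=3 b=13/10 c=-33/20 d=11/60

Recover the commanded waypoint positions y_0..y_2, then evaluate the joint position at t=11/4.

y_0=-4 y_1=3 y_2=-3
S(11/4) = 3999/1280

y_0 = S_0(0) = a_0 = -4
y_1 = S_1(0) = a_1 = 3
y_2 = S_1(3) = -3
t_q=11/4 is in segment 1 (τ=3/4); S_1(τ)=3999/1280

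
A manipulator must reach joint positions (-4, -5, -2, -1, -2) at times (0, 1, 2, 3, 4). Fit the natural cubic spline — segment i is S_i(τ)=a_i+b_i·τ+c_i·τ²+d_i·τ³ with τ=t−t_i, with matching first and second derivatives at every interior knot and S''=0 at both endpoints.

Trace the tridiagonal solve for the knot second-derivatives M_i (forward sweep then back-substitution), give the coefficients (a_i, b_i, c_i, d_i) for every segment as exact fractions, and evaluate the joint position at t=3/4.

  seg 0: a=-4 b=-61/28 c=0 d=33/28
  seg 1: a=-5 b=19/14 c=99/28 d=-53/28
  seg 2: a=-2 b=11/4 c=-15/7 d=11/28
  seg 3: a=-1 b=-5/14 c=-27/28 d=9/28
S(3/4) = -1315/256

Δ: Δ0=-1, Δ1=3, Δ2=1, Δ3=-1
row 1: diag=4, rhs=24; c'=1/4, d'=6
row 2: denom=4−1·1/4=15/4; d'=(-12−1·6)/(15/4)=-24/5
row 3: denom=4−1·4/15=56/15; d'=(-12−1·-24/5)/(56/15)=-27/14
back: M3=-27/14
back: M2=-24/5−4/15·-27/14=-30/7
back: M1=6−1/4·-30/7=99/14
M: M0=0, M1=99/14, M2=-30/7, M3=-27/14, M4=0
seg 0: a=-4, c=M0/2=0, d=(M1−M0)/(6·1)=33/28, b=Δ0−h0·(2M0+M1)/6=-61/28
seg 1: a=-5, c=M1/2=99/28, d=(M2−M1)/(6·1)=-53/28, b=Δ1−h1·(2M1+M2)/6=19/14
seg 2: a=-2, c=M2/2=-15/7, d=(M3−M2)/(6·1)=11/28, b=Δ2−h2·(2M2+M3)/6=11/4
seg 3: a=-1, c=M3/2=-27/28, d=(M4−M3)/(6·1)=9/28, b=Δ3−h3·(2M3+M4)/6=-5/14
t_q=3/4 → seg 0, τ=3/4; S=-4+-61/28·τ+0·τ²+33/28·τ³=-1315/256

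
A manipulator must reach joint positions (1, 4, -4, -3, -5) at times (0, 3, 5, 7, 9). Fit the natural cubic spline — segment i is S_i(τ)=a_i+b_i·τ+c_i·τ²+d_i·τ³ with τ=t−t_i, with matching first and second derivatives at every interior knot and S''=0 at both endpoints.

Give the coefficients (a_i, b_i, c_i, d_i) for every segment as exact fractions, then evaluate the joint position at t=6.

Δ: Δ0=1, Δ1=-4, Δ2=1/2, Δ3=-1
row 1: diag=10, rhs=-30; c'=1/5, d'=-3
row 2: denom=8−2·1/5=38/5; d'=(27−2·-3)/(38/5)=165/38
row 3: denom=8−2·5/19=142/19; d'=(-9−2·165/38)/(142/19)=-168/71
back: M3=-168/71
back: M2=165/38−5/19·-168/71=705/142
back: M1=-3−1/5·705/142=-567/142
M: M0=0, M1=-567/142, M2=705/142, M3=-168/71, M4=0
seg 0: a=1, c=M0/2=0, d=(M1−M0)/(6·3)=-63/284, b=Δ0−h0·(2M0+M1)/6=851/284
seg 1: a=4, c=M1/2=-567/284, d=(M2−M1)/(6·2)=53/71, b=Δ1−h1·(2M1+M2)/6=-425/142
seg 2: a=-4, c=M2/2=705/284, d=(M3−M2)/(6·2)=-347/568, b=Δ2−h2·(2M2+M3)/6=-287/142
seg 3: a=-3, c=M3/2=-84/71, d=(M4−M3)/(6·2)=14/71, b=Δ3−h3·(2M3+M4)/6=41/71
t_q=6 → seg 2, τ=1; S=-4+-287/142·τ+705/284·τ²+-347/568·τ³=-2357/568

  seg 0: a=1 b=851/284 c=0 d=-63/284
  seg 1: a=4 b=-425/142 c=-567/284 d=53/71
  seg 2: a=-4 b=-287/142 c=705/284 d=-347/568
  seg 3: a=-3 b=41/71 c=-84/71 d=14/71
S(6) = -2357/568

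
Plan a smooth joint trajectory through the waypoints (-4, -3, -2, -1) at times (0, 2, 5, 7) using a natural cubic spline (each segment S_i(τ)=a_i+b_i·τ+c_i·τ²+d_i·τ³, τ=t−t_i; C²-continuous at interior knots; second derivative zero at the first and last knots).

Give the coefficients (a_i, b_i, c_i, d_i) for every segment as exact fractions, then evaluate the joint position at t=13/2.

  seg 0: a=-4 b=23/42 c=0 d=-1/84
  seg 1: a=-3 b=17/42 c=-1/14 d=1/63
  seg 2: a=-2 b=17/42 c=1/14 d=-1/84
S(13/2) = -285/224

Δ: Δ0=1/2, Δ1=1/3, Δ2=1/2
row 1: diag=10, rhs=-1; c'=3/10, d'=-1/10
row 2: denom=10−3·3/10=91/10; d'=(1−3·-1/10)/(91/10)=1/7
back: M2=1/7
back: M1=-1/10−3/10·1/7=-1/7
M: M0=0, M1=-1/7, M2=1/7, M3=0
seg 0: a=-4, c=M0/2=0, d=(M1−M0)/(6·2)=-1/84, b=Δ0−h0·(2M0+M1)/6=23/42
seg 1: a=-3, c=M1/2=-1/14, d=(M2−M1)/(6·3)=1/63, b=Δ1−h1·(2M1+M2)/6=17/42
seg 2: a=-2, c=M2/2=1/14, d=(M3−M2)/(6·2)=-1/84, b=Δ2−h2·(2M2+M3)/6=17/42
t_q=13/2 → seg 2, τ=3/2; S=-2+17/42·τ+1/14·τ²+-1/84·τ³=-285/224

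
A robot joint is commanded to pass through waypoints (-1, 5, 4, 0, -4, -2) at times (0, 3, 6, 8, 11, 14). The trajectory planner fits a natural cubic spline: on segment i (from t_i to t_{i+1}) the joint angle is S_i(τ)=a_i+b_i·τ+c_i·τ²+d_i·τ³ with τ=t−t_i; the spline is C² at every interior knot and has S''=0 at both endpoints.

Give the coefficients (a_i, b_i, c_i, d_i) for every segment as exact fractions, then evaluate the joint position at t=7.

  seg 0: a=-1 b=3247/1305 c=0 d=-637/11745
  seg 1: a=5 b=1336/1305 c=-637/1305 d=28/2349
  seg 2: a=4 b=-2066/1305 c=-497/1305 d=5/58
  seg 3: a=0 b=-2704/1305 c=178/1305 d=86/2349
  seg 4: a=-4 b=-346/1305 c=608/1305 d=-608/11745
S(7) = 191/90

Δ: Δ0=2, Δ1=-1/3, Δ2=-2, Δ3=-4/3, Δ4=2/3
row 1: diag=12, rhs=-14; c'=1/4, d'=-7/6
row 2: denom=10−3·1/4=37/4; d'=(-10−3·-7/6)/(37/4)=-26/37
row 3: denom=10−2·8/37=354/37; d'=(4−2·-26/37)/(354/37)=100/177
row 4: denom=12−3·37/118=1305/118; d'=(12−3·100/177)/(1305/118)=1216/1305
back: M4=1216/1305
back: M3=100/177−37/118·1216/1305=356/1305
back: M2=-26/37−8/37·356/1305=-994/1305
back: M1=-7/6−1/4·-994/1305=-1274/1305
M: M0=0, M1=-1274/1305, M2=-994/1305, M3=356/1305, M4=1216/1305, M5=0
seg 0: a=-1, c=M0/2=0, d=(M1−M0)/(6·3)=-637/11745, b=Δ0−h0·(2M0+M1)/6=3247/1305
seg 1: a=5, c=M1/2=-637/1305, d=(M2−M1)/(6·3)=28/2349, b=Δ1−h1·(2M1+M2)/6=1336/1305
seg 2: a=4, c=M2/2=-497/1305, d=(M3−M2)/(6·2)=5/58, b=Δ2−h2·(2M2+M3)/6=-2066/1305
seg 3: a=0, c=M3/2=178/1305, d=(M4−M3)/(6·3)=86/2349, b=Δ3−h3·(2M3+M4)/6=-2704/1305
seg 4: a=-4, c=M4/2=608/1305, d=(M5−M4)/(6·3)=-608/11745, b=Δ4−h4·(2M4+M5)/6=-346/1305
t_q=7 → seg 2, τ=1; S=4+-2066/1305·τ+-497/1305·τ²+5/58·τ³=191/90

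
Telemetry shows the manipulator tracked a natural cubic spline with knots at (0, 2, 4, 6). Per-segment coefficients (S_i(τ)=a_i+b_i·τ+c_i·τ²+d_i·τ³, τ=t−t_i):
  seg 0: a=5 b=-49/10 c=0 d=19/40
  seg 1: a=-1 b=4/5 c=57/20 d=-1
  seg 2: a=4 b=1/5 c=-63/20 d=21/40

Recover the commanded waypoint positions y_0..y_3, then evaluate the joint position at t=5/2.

y_0 = S_0(0) = a_0 = 5
y_1 = S_1(0) = a_1 = -1
y_2 = S_2(0) = a_2 = 4
y_3 = S_2(2) = -4
t_q=5/2 is in segment 1 (τ=1/2); S_1(τ)=-1/80

y_0=5 y_1=-1 y_2=4 y_3=-4
S(5/2) = -1/80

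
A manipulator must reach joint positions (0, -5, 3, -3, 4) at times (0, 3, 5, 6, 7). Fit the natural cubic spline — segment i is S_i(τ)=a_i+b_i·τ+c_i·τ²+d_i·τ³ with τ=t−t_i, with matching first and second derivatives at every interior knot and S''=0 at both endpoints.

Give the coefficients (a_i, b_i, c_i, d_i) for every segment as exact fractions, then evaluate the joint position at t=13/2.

  seg 0: a=0 b=-3197/642 c=0 d=709/1926
  seg 1: a=-5 b=1592/321 c=709/214 d=-2435/1284
  seg 2: a=3 b=-1459/321 c=-863/107 d=2122/321
  seg 3: a=-3 b=-271/321 c=1259/107 d=-1259/321
S(13/2) = -831/856

Δ: Δ0=-5/3, Δ1=4, Δ2=-6, Δ3=7
row 1: diag=10, rhs=34; c'=1/5, d'=17/5
row 2: denom=6−2·1/5=28/5; d'=(-60−2·17/5)/(28/5)=-167/14
row 3: denom=4−1·5/28=107/28; d'=(78−1·-167/14)/(107/28)=2518/107
back: M3=2518/107
back: M2=-167/14−5/28·2518/107=-1726/107
back: M1=17/5−1/5·-1726/107=709/107
M: M0=0, M1=709/107, M2=-1726/107, M3=2518/107, M4=0
seg 0: a=0, c=M0/2=0, d=(M1−M0)/(6·3)=709/1926, b=Δ0−h0·(2M0+M1)/6=-3197/642
seg 1: a=-5, c=M1/2=709/214, d=(M2−M1)/(6·2)=-2435/1284, b=Δ1−h1·(2M1+M2)/6=1592/321
seg 2: a=3, c=M2/2=-863/107, d=(M3−M2)/(6·1)=2122/321, b=Δ2−h2·(2M2+M3)/6=-1459/321
seg 3: a=-3, c=M3/2=1259/107, d=(M4−M3)/(6·1)=-1259/321, b=Δ3−h3·(2M3+M4)/6=-271/321
t_q=13/2 → seg 3, τ=1/2; S=-3+-271/321·τ+1259/107·τ²+-1259/321·τ³=-831/856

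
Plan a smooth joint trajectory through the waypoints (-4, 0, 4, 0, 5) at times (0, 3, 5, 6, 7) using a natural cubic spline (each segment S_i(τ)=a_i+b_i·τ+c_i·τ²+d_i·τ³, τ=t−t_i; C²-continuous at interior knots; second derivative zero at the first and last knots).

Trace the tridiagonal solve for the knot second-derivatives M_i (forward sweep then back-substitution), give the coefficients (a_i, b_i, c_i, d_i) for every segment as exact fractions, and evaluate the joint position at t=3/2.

  seg 0: a=-4 b=62/321 c=0 d=122/963
  seg 1: a=0 b=1160/321 c=122/107 d=-625/642
  seg 2: a=4 b=-1126/321 c=-503/107 d=1351/321
  seg 3: a=0 b=-91/321 c=848/107 d=-848/321
S(3/2) = -1405/428

Δ: Δ0=4/3, Δ1=2, Δ2=-4, Δ3=5
row 1: diag=10, rhs=4; c'=1/5, d'=2/5
row 2: denom=6−2·1/5=28/5; d'=(-36−2·2/5)/(28/5)=-46/7
row 3: denom=4−1·5/28=107/28; d'=(54−1·-46/7)/(107/28)=1696/107
back: M3=1696/107
back: M2=-46/7−5/28·1696/107=-1006/107
back: M1=2/5−1/5·-1006/107=244/107
M: M0=0, M1=244/107, M2=-1006/107, M3=1696/107, M4=0
seg 0: a=-4, c=M0/2=0, d=(M1−M0)/(6·3)=122/963, b=Δ0−h0·(2M0+M1)/6=62/321
seg 1: a=0, c=M1/2=122/107, d=(M2−M1)/(6·2)=-625/642, b=Δ1−h1·(2M1+M2)/6=1160/321
seg 2: a=4, c=M2/2=-503/107, d=(M3−M2)/(6·1)=1351/321, b=Δ2−h2·(2M2+M3)/6=-1126/321
seg 3: a=0, c=M3/2=848/107, d=(M4−M3)/(6·1)=-848/321, b=Δ3−h3·(2M3+M4)/6=-91/321
t_q=3/2 → seg 0, τ=3/2; S=-4+62/321·τ+0·τ²+122/963·τ³=-1405/428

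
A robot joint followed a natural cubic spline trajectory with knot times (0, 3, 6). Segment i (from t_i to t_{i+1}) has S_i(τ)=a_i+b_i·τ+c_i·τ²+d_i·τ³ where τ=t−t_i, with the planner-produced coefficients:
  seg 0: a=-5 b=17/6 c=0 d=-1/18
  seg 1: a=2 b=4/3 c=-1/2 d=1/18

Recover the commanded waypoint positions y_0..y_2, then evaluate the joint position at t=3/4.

y_0 = S_0(0) = a_0 = -5
y_1 = S_1(0) = a_1 = 2
y_2 = S_1(3) = 3
t_q=3/4 is in segment 0 (τ=3/4); S_0(τ)=-371/128

y_0=-5 y_1=2 y_2=3
S(3/4) = -371/128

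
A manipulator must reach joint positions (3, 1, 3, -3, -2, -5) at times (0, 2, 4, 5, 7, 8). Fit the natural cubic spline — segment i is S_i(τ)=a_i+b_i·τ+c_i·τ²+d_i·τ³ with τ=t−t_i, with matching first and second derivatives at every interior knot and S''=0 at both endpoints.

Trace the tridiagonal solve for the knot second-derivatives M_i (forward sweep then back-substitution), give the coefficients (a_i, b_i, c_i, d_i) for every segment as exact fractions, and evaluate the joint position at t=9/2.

Δ: Δ0=-1, Δ1=1, Δ2=-6, Δ3=1/2, Δ4=-3
row 1: diag=8, rhs=12; c'=1/4, d'=3/2
row 2: denom=6−2·1/4=11/2; d'=(-42−2·3/2)/(11/2)=-90/11
row 3: denom=6−1·2/11=64/11; d'=(39−1·-90/11)/(64/11)=519/64
row 4: denom=6−2·11/32=85/16; d'=(-21−2·519/64)/(85/16)=-1191/170
back: M4=-1191/170
back: M3=519/64−11/32·-1191/170=894/85
back: M2=-90/11−2/11·894/85=-858/85
back: M1=3/2−1/4·-858/85=342/85
M: M0=0, M1=342/85, M2=-858/85, M3=894/85, M4=-1191/170, M5=0
seg 0: a=3, c=M0/2=0, d=(M1−M0)/(6·2)=57/170, b=Δ0−h0·(2M0+M1)/6=-199/85
seg 1: a=1, c=M1/2=171/85, d=(M2−M1)/(6·2)=-20/17, b=Δ1−h1·(2M1+M2)/6=143/85
seg 2: a=3, c=M2/2=-429/85, d=(M3−M2)/(6·1)=292/85, b=Δ2−h2·(2M2+M3)/6=-373/85
seg 3: a=-3, c=M3/2=447/85, d=(M4−M3)/(6·2)=-993/680, b=Δ3−h3·(2M3+M4)/6=-71/17
seg 4: a=-2, c=M4/2=-1191/340, d=(M5−M4)/(6·1)=397/340, b=Δ4−h4·(2M4+M5)/6=-113/170
t_q=9/2 → seg 2, τ=1/2; S=3+-373/85·τ+-429/85·τ²+292/85·τ³=-9/340

  seg 0: a=3 b=-199/85 c=0 d=57/170
  seg 1: a=1 b=143/85 c=171/85 d=-20/17
  seg 2: a=3 b=-373/85 c=-429/85 d=292/85
  seg 3: a=-3 b=-71/17 c=447/85 d=-993/680
  seg 4: a=-2 b=-113/170 c=-1191/340 d=397/340
S(9/2) = -9/340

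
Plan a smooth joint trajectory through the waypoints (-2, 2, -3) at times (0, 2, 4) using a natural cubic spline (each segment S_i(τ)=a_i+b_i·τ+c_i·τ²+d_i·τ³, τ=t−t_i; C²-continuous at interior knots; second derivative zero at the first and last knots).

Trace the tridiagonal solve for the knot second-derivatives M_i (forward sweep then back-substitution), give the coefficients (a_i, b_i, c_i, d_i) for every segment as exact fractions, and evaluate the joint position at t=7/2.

Δ: Δ0=2, Δ1=-5/2
row 1: diag=8, rhs=-27; c'=1/4, d'=-27/8
back: M1=-27/8
M: M0=0, M1=-27/8, M2=0
seg 0: a=-2, c=M0/2=0, d=(M1−M0)/(6·2)=-9/32, b=Δ0−h0·(2M0+M1)/6=25/8
seg 1: a=2, c=M1/2=-27/16, d=(M2−M1)/(6·2)=9/32, b=Δ1−h1·(2M1+M2)/6=-1/4
t_q=7/2 → seg 1, τ=3/2; S=2+-1/4·τ+-27/16·τ²+9/32·τ³=-313/256

  seg 0: a=-2 b=25/8 c=0 d=-9/32
  seg 1: a=2 b=-1/4 c=-27/16 d=9/32
S(7/2) = -313/256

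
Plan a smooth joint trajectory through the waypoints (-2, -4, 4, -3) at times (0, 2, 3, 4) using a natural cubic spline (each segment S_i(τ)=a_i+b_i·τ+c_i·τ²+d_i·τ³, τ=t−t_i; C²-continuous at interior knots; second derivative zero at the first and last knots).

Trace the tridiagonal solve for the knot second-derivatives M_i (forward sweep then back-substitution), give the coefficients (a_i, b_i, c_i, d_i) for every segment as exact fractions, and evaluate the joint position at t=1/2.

  seg 0: a=-2 b=-125/23 c=0 d=51/46
  seg 1: a=-4 b=181/23 c=153/23 d=-150/23
  seg 2: a=4 b=37/23 c=-297/23 d=99/23
S(1/2) = -1685/368

Δ: Δ0=-1, Δ1=8, Δ2=-7
row 1: diag=6, rhs=54; c'=1/6, d'=9
row 2: denom=4−1·1/6=23/6; d'=(-90−1·9)/(23/6)=-594/23
back: M2=-594/23
back: M1=9−1/6·-594/23=306/23
M: M0=0, M1=306/23, M2=-594/23, M3=0
seg 0: a=-2, c=M0/2=0, d=(M1−M0)/(6·2)=51/46, b=Δ0−h0·(2M0+M1)/6=-125/23
seg 1: a=-4, c=M1/2=153/23, d=(M2−M1)/(6·1)=-150/23, b=Δ1−h1·(2M1+M2)/6=181/23
seg 2: a=4, c=M2/2=-297/23, d=(M3−M2)/(6·1)=99/23, b=Δ2−h2·(2M2+M3)/6=37/23
t_q=1/2 → seg 0, τ=1/2; S=-2+-125/23·τ+0·τ²+51/46·τ³=-1685/368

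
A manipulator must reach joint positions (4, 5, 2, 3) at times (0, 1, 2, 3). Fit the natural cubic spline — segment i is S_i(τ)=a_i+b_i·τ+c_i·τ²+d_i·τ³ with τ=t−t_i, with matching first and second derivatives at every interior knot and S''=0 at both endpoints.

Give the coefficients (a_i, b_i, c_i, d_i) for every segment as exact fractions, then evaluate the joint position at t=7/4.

Δ: Δ0=1, Δ1=-3, Δ2=1
row 1: diag=4, rhs=-24; c'=1/4, d'=-6
row 2: denom=4−1·1/4=15/4; d'=(24−1·-6)/(15/4)=8
back: M2=8
back: M1=-6−1/4·8=-8
M: M0=0, M1=-8, M2=8, M3=0
seg 0: a=4, c=M0/2=0, d=(M1−M0)/(6·1)=-4/3, b=Δ0−h0·(2M0+M1)/6=7/3
seg 1: a=5, c=M1/2=-4, d=(M2−M1)/(6·1)=8/3, b=Δ1−h1·(2M1+M2)/6=-5/3
seg 2: a=2, c=M2/2=4, d=(M3−M2)/(6·1)=-4/3, b=Δ2−h2·(2M2+M3)/6=-5/3
t_q=7/4 → seg 1, τ=3/4; S=5+-5/3·τ+-4·τ²+8/3·τ³=21/8

  seg 0: a=4 b=7/3 c=0 d=-4/3
  seg 1: a=5 b=-5/3 c=-4 d=8/3
  seg 2: a=2 b=-5/3 c=4 d=-4/3
S(7/4) = 21/8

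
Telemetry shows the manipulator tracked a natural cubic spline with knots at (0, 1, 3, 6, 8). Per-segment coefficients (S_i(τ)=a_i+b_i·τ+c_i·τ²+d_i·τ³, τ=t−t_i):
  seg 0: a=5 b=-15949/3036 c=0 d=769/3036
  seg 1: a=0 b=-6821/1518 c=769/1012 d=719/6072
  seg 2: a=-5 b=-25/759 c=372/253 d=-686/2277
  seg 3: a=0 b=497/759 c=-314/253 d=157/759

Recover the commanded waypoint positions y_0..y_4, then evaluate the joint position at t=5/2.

y_0=5 y_1=0 y_2=-5 y_3=0 y_4=-2
S(5/2) = -74981/16192

y_0 = S_0(0) = a_0 = 5
y_1 = S_1(0) = a_1 = 0
y_2 = S_2(0) = a_2 = -5
y_3 = S_3(0) = a_3 = 0
y_4 = S_3(2) = -2
t_q=5/2 is in segment 1 (τ=3/2); S_1(τ)=-74981/16192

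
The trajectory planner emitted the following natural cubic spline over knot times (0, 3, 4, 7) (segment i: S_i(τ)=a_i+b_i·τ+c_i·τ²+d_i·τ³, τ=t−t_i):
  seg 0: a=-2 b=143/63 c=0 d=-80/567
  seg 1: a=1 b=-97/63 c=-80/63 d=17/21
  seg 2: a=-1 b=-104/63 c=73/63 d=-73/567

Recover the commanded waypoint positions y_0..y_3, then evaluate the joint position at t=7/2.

y_0 = S_0(0) = a_0 = -2
y_1 = S_1(0) = a_1 = 1
y_2 = S_2(0) = a_2 = -1
y_3 = S_2(3) = 1
t_q=7/2 is in segment 1 (τ=1/2); S_1(τ)=1/72

y_0=-2 y_1=1 y_2=-1 y_3=1
S(7/2) = 1/72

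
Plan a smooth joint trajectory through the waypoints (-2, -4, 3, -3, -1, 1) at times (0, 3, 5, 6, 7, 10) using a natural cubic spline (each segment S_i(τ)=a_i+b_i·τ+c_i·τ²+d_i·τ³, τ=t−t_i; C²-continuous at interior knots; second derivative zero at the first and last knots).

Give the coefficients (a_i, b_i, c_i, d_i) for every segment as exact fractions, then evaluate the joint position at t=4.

Δ: Δ0=-2/3, Δ1=7/2, Δ2=-6, Δ3=2, Δ4=2/3
row 1: diag=10, rhs=25; c'=1/5, d'=5/2
row 2: denom=6−2·1/5=28/5; d'=(-57−2·5/2)/(28/5)=-155/14
row 3: denom=4−1·5/28=107/28; d'=(48−1·-155/14)/(107/28)=1654/107
row 4: denom=8−1·28/107=828/107; d'=(-8−1·1654/107)/(828/107)=-1255/414
back: M4=-1255/414
back: M3=1654/107−28/107·-1255/414=3364/207
back: M2=-155/14−5/28·3364/207=-5785/414
back: M1=5/2−1/5·-5785/414=1096/207
M: M0=0, M1=1096/207, M2=-5785/414, M3=3364/207, M4=-1255/414, M5=0
seg 0: a=-2, c=M0/2=0, d=(M1−M0)/(6·3)=548/1863, b=Δ0−h0·(2M0+M1)/6=-686/207
seg 1: a=-4, c=M1/2=548/207, d=(M2−M1)/(6·2)=-2659/1656, b=Δ1−h1·(2M1+M2)/6=958/207
seg 2: a=3, c=M2/2=-5785/828, d=(M3−M2)/(6·1)=4171/828, b=Δ2−h2·(2M2+M3)/6=-559/138
seg 3: a=-3, c=M3/2=1682/207, d=(M4−M3)/(6·1)=-887/276, b=Δ3−h3·(2M3+M4)/6=-2411/828
seg 4: a=-1, c=M4/2=-1255/828, d=(M5−M4)/(6·3)=1255/7452, b=Δ4−h4·(2M4+M5)/6=1531/414
t_q=4 → seg 1, τ=1; S=-4+958/207·τ+548/207·τ²+-2659/1656·τ³=2765/1656

  seg 0: a=-2 b=-686/207 c=0 d=548/1863
  seg 1: a=-4 b=958/207 c=548/207 d=-2659/1656
  seg 2: a=3 b=-559/138 c=-5785/828 d=4171/828
  seg 3: a=-3 b=-2411/828 c=1682/207 d=-887/276
  seg 4: a=-1 b=1531/414 c=-1255/828 d=1255/7452
S(4) = 2765/1656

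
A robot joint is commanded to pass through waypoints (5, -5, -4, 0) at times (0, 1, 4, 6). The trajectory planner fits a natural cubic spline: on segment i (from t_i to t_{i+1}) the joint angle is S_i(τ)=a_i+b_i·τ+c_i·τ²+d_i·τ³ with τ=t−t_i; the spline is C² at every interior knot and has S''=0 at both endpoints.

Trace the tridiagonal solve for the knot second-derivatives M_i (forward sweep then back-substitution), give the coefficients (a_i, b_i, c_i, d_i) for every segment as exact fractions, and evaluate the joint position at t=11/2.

  seg 0: a=5 b=-2425/213 c=0 d=295/213
  seg 1: a=-5 b=-1540/213 c=295/71 d=-116/213
  seg 2: a=-4 b=638/213 c=-53/71 d=53/426
S(11/2) = -871/1136

Δ: Δ0=-10, Δ1=1/3, Δ2=2
row 1: diag=8, rhs=62; c'=3/8, d'=31/4
row 2: denom=10−3·3/8=71/8; d'=(10−3·31/4)/(71/8)=-106/71
back: M2=-106/71
back: M1=31/4−3/8·-106/71=590/71
M: M0=0, M1=590/71, M2=-106/71, M3=0
seg 0: a=5, c=M0/2=0, d=(M1−M0)/(6·1)=295/213, b=Δ0−h0·(2M0+M1)/6=-2425/213
seg 1: a=-5, c=M1/2=295/71, d=(M2−M1)/(6·3)=-116/213, b=Δ1−h1·(2M1+M2)/6=-1540/213
seg 2: a=-4, c=M2/2=-53/71, d=(M3−M2)/(6·2)=53/426, b=Δ2−h2·(2M2+M3)/6=638/213
t_q=11/2 → seg 2, τ=3/2; S=-4+638/213·τ+-53/71·τ²+53/426·τ³=-871/1136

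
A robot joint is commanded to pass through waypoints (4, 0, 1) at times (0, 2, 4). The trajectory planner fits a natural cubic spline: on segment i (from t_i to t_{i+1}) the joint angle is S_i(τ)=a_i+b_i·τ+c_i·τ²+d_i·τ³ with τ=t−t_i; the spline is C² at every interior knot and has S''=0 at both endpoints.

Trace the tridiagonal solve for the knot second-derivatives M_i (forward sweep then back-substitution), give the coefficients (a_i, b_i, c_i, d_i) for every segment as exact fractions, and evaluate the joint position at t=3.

Δ: Δ0=-2, Δ1=1/2
row 1: diag=8, rhs=15; c'=1/4, d'=15/8
back: M1=15/8
M: M0=0, M1=15/8, M2=0
seg 0: a=4, c=M0/2=0, d=(M1−M0)/(6·2)=5/32, b=Δ0−h0·(2M0+M1)/6=-21/8
seg 1: a=0, c=M1/2=15/16, d=(M2−M1)/(6·2)=-5/32, b=Δ1−h1·(2M1+M2)/6=-3/4
t_q=3 → seg 1, τ=1; S=0+-3/4·τ+15/16·τ²+-5/32·τ³=1/32

  seg 0: a=4 b=-21/8 c=0 d=5/32
  seg 1: a=0 b=-3/4 c=15/16 d=-5/32
S(3) = 1/32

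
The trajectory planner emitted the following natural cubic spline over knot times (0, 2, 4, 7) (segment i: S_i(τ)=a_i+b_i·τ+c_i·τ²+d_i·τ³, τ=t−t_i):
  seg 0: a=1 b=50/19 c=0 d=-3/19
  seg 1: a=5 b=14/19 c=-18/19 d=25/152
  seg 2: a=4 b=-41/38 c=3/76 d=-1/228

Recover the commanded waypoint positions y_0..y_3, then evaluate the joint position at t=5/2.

y_0 = S_0(0) = a_0 = 1
y_1 = S_1(0) = a_1 = 5
y_2 = S_2(0) = a_2 = 4
y_3 = S_2(3) = 1
t_q=5/2 is in segment 1 (τ=1/2); S_1(τ)=6265/1216

y_0=1 y_1=5 y_2=4 y_3=1
S(5/2) = 6265/1216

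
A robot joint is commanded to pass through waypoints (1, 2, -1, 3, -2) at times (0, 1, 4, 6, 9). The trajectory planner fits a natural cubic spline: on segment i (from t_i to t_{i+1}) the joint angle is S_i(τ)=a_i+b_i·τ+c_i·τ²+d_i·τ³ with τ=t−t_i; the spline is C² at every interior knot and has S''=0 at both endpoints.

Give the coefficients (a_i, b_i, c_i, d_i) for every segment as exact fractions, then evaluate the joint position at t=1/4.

  seg 0: a=1 b=491/339 c=0 d=-152/339
  seg 1: a=2 b=35/339 c=-152/113 d=994/3051
  seg 2: a=-1 b=281/339 c=538/339 d=-679/1356
  seg 3: a=3 b=132/113 c=-961/678 d=961/6102
S(1/4) = 1225/904

Δ: Δ0=1, Δ1=-1, Δ2=2, Δ3=-5/3
row 1: diag=8, rhs=-12; c'=3/8, d'=-3/2
row 2: denom=10−3·3/8=71/8; d'=(18−3·-3/2)/(71/8)=180/71
row 3: denom=10−2·16/71=678/71; d'=(-22−2·180/71)/(678/71)=-961/339
back: M3=-961/339
back: M2=180/71−16/71·-961/339=1076/339
back: M1=-3/2−3/8·1076/339=-304/113
M: M0=0, M1=-304/113, M2=1076/339, M3=-961/339, M4=0
seg 0: a=1, c=M0/2=0, d=(M1−M0)/(6·1)=-152/339, b=Δ0−h0·(2M0+M1)/6=491/339
seg 1: a=2, c=M1/2=-152/113, d=(M2−M1)/(6·3)=994/3051, b=Δ1−h1·(2M1+M2)/6=35/339
seg 2: a=-1, c=M2/2=538/339, d=(M3−M2)/(6·2)=-679/1356, b=Δ2−h2·(2M2+M3)/6=281/339
seg 3: a=3, c=M3/2=-961/678, d=(M4−M3)/(6·3)=961/6102, b=Δ3−h3·(2M3+M4)/6=132/113
t_q=1/4 → seg 0, τ=1/4; S=1+491/339·τ+0·τ²+-152/339·τ³=1225/904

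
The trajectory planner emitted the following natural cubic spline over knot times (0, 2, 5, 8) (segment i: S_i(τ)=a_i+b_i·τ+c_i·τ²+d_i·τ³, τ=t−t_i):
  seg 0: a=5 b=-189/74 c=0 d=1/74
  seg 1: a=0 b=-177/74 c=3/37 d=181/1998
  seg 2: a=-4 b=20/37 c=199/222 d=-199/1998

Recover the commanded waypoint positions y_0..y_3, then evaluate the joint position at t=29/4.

y_0=5 y_1=0 y_2=-4 y_3=3
S(29/4) = 2935/4736

y_0 = S_0(0) = a_0 = 5
y_1 = S_1(0) = a_1 = 0
y_2 = S_2(0) = a_2 = -4
y_3 = S_2(3) = 3
t_q=29/4 is in segment 2 (τ=9/4); S_2(τ)=2935/4736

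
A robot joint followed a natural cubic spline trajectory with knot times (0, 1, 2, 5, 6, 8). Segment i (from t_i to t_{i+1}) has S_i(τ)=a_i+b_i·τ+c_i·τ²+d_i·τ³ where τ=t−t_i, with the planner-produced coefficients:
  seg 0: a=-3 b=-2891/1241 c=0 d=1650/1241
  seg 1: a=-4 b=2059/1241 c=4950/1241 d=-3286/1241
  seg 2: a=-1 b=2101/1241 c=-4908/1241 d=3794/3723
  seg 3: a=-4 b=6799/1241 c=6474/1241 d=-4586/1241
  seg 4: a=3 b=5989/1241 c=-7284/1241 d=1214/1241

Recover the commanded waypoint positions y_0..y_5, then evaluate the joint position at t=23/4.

y_0=-3 y_1=-4 y_2=-1 y_3=-4 y_4=3 y_5=-3
S(23/4) = 58949/39712

y_0 = S_0(0) = a_0 = -3
y_1 = S_1(0) = a_1 = -4
y_2 = S_2(0) = a_2 = -1
y_3 = S_3(0) = a_3 = -4
y_4 = S_4(0) = a_4 = 3
y_5 = S_4(2) = -3
t_q=23/4 is in segment 3 (τ=3/4); S_3(τ)=58949/39712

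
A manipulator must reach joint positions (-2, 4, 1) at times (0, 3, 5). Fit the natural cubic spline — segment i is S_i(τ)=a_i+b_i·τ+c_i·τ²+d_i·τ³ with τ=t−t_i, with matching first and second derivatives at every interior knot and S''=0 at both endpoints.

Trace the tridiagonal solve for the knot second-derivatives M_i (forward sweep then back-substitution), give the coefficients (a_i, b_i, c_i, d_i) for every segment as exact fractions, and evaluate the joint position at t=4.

Δ: Δ0=2, Δ1=-3/2
row 1: diag=10, rhs=-21; c'=1/5, d'=-21/10
back: M1=-21/10
M: M0=0, M1=-21/10, M2=0
seg 0: a=-2, c=M0/2=0, d=(M1−M0)/(6·3)=-7/60, b=Δ0−h0·(2M0+M1)/6=61/20
seg 1: a=4, c=M1/2=-21/20, d=(M2−M1)/(6·2)=7/40, b=Δ1−h1·(2M1+M2)/6=-1/10
t_q=4 → seg 1, τ=1; S=4+-1/10·τ+-21/20·τ²+7/40·τ³=121/40

  seg 0: a=-2 b=61/20 c=0 d=-7/60
  seg 1: a=4 b=-1/10 c=-21/20 d=7/40
S(4) = 121/40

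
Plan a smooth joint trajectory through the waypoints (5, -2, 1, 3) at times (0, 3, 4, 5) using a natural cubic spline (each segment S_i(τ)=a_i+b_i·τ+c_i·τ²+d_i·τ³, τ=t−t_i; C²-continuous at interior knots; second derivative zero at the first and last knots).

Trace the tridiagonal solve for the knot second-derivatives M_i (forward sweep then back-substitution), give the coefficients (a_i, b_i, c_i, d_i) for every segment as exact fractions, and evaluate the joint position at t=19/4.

  seg 0: a=5 b=-418/93 c=0 d=67/279
  seg 1: a=-2 b=185/93 c=67/31 d=-107/93
  seg 2: a=1 b=266/93 c=-40/31 d=40/93
S(19/4) = 645/248

Δ: Δ0=-7/3, Δ1=3, Δ2=2
row 1: diag=8, rhs=32; c'=1/8, d'=4
row 2: denom=4−1·1/8=31/8; d'=(-6−1·4)/(31/8)=-80/31
back: M2=-80/31
back: M1=4−1/8·-80/31=134/31
M: M0=0, M1=134/31, M2=-80/31, M3=0
seg 0: a=5, c=M0/2=0, d=(M1−M0)/(6·3)=67/279, b=Δ0−h0·(2M0+M1)/6=-418/93
seg 1: a=-2, c=M1/2=67/31, d=(M2−M1)/(6·1)=-107/93, b=Δ1−h1·(2M1+M2)/6=185/93
seg 2: a=1, c=M2/2=-40/31, d=(M3−M2)/(6·1)=40/93, b=Δ2−h2·(2M2+M3)/6=266/93
t_q=19/4 → seg 2, τ=3/4; S=1+266/93·τ+-40/31·τ²+40/93·τ³=645/248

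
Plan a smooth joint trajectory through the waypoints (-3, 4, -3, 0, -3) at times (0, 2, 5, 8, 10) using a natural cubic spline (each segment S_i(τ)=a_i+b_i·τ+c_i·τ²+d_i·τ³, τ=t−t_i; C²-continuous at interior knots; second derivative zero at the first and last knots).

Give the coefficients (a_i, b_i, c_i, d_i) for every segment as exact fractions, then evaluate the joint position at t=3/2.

  seg 0: a=-3 b=511/102 c=0 d=-77/204
  seg 1: a=4 b=49/102 c=-77/34 d=203/459
  seg 2: a=-3 b=-7/6 c=175/102 d=-152/459
  seg 3: a=0 b=19/102 c=-43/34 d=43/204
S(3/2) = 1763/544

Δ: Δ0=7/2, Δ1=-7/3, Δ2=1, Δ3=-3/2
row 1: diag=10, rhs=-35; c'=3/10, d'=-7/2
row 2: denom=12−3·3/10=111/10; d'=(20−3·-7/2)/(111/10)=305/111
row 3: denom=10−3·10/37=340/37; d'=(-15−3·305/111)/(340/37)=-43/17
back: M3=-43/17
back: M2=305/111−10/37·-43/17=175/51
back: M1=-7/2−3/10·175/51=-77/17
M: M0=0, M1=-77/17, M2=175/51, M3=-43/17, M4=0
seg 0: a=-3, c=M0/2=0, d=(M1−M0)/(6·2)=-77/204, b=Δ0−h0·(2M0+M1)/6=511/102
seg 1: a=4, c=M1/2=-77/34, d=(M2−M1)/(6·3)=203/459, b=Δ1−h1·(2M1+M2)/6=49/102
seg 2: a=-3, c=M2/2=175/102, d=(M3−M2)/(6·3)=-152/459, b=Δ2−h2·(2M2+M3)/6=-7/6
seg 3: a=0, c=M3/2=-43/34, d=(M4−M3)/(6·2)=43/204, b=Δ3−h3·(2M3+M4)/6=19/102
t_q=3/2 → seg 0, τ=3/2; S=-3+511/102·τ+0·τ²+-77/204·τ³=1763/544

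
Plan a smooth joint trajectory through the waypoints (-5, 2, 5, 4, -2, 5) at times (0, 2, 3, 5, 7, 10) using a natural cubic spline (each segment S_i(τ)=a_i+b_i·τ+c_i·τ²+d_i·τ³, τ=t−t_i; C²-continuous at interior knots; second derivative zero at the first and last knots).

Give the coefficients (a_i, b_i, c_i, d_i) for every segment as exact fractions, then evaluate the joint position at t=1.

Δ: Δ0=7/2, Δ1=3, Δ2=-1/2, Δ3=-3, Δ4=7/3
row 1: diag=6, rhs=-3; c'=1/6, d'=-1/2
row 2: denom=6−1·1/6=35/6; d'=(-21−1·-1/2)/(35/6)=-123/35
row 3: denom=8−2·12/35=256/35; d'=(-15−2·-123/35)/(256/35)=-279/256
row 4: denom=10−2·35/128=605/64; d'=(32−2·-279/256)/(605/64)=875/242
back: M4=875/242
back: M3=-279/256−35/128·875/242=-503/242
back: M2=-123/35−12/35·-503/242=-339/121
back: M1=-1/2−1/6·-339/121=-4/121
M: M0=0, M1=-4/121, M2=-339/121, M3=-503/242, M4=875/242, M5=0
seg 0: a=-5, c=M0/2=0, d=(M1−M0)/(6·2)=-1/363, b=Δ0−h0·(2M0+M1)/6=2549/726
seg 1: a=2, c=M1/2=-2/121, d=(M2−M1)/(6·1)=-335/726, b=Δ1−h1·(2M1+M2)/6=2525/726
seg 2: a=5, c=M2/2=-339/242, d=(M3−M2)/(6·2)=175/2904, b=Δ2−h2·(2M2+M3)/6=68/33
seg 3: a=4, c=M3/2=-503/484, d=(M4−M3)/(6·2)=689/1452, b=Δ3−h3·(2M3+M4)/6=-2047/726
seg 4: a=-2, c=M4/2=875/484, d=(M5−M4)/(6·3)=-875/4356, b=Δ4−h4·(2M4+M5)/6=-931/726
t_q=1 → seg 0, τ=1; S=-5+2549/726·τ+0·τ²+-1/363·τ³=-361/242

  seg 0: a=-5 b=2549/726 c=0 d=-1/363
  seg 1: a=2 b=2525/726 c=-2/121 d=-335/726
  seg 2: a=5 b=68/33 c=-339/242 d=175/2904
  seg 3: a=4 b=-2047/726 c=-503/484 d=689/1452
  seg 4: a=-2 b=-931/726 c=875/484 d=-875/4356
S(1) = -361/242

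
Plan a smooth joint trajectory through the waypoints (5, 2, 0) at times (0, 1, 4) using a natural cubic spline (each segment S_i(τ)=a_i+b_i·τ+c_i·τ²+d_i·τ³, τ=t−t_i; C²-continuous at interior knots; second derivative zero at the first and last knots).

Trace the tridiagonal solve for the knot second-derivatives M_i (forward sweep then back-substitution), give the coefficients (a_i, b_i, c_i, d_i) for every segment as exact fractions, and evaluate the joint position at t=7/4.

Δ: Δ0=-3, Δ1=-2/3
row 1: diag=8, rhs=14; c'=3/8, d'=7/4
back: M1=7/4
M: M0=0, M1=7/4, M2=0
seg 0: a=5, c=M0/2=0, d=(M1−M0)/(6·1)=7/24, b=Δ0−h0·(2M0+M1)/6=-79/24
seg 1: a=2, c=M1/2=7/8, d=(M2−M1)/(6·3)=-7/72, b=Δ1−h1·(2M1+M2)/6=-29/12
t_q=7/4 → seg 1, τ=3/4; S=2+-29/12·τ+7/8·τ²+-7/72·τ³=327/512

  seg 0: a=5 b=-79/24 c=0 d=7/24
  seg 1: a=2 b=-29/12 c=7/8 d=-7/72
S(7/4) = 327/512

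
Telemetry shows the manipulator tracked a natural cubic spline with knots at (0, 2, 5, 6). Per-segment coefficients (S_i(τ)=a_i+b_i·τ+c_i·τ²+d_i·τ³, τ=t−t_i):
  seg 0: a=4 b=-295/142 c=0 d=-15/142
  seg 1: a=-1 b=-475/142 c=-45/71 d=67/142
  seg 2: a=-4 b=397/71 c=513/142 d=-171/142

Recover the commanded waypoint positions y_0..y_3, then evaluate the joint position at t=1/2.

y_0 = S_0(0) = a_0 = 4
y_1 = S_1(0) = a_1 = -1
y_2 = S_2(0) = a_2 = -4
y_3 = S_2(1) = 4
t_q=1/2 is in segment 0 (τ=1/2); S_0(τ)=3349/1136

y_0=4 y_1=-1 y_2=-4 y_3=4
S(1/2) = 3349/1136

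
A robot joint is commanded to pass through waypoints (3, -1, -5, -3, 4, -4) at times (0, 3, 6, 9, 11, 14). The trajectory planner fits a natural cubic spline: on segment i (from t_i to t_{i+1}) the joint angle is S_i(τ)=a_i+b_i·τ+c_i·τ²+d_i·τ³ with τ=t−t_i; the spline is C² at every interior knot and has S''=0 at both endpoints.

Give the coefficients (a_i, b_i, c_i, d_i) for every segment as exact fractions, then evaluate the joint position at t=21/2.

  seg 0: a=3 b=-169/132 c=0 d=-7/1188
  seg 1: a=-1 b=-95/66 c=-7/132 d=35/1188
  seg 2: a=-5 b=-127/132 c=7/33 d=131/1188
  seg 3: a=-3 b=217/66 c=53/44 d=-145/264
  seg 4: a=4 b=50/33 c=-23/11 d=23/99
S(21/2) = 1963/704

Δ: Δ0=-4/3, Δ1=-4/3, Δ2=2/3, Δ3=7/2, Δ4=-8/3
row 1: diag=12, rhs=0; c'=1/4, d'=0
row 2: denom=12−3·1/4=45/4; d'=(12−3·0)/(45/4)=16/15
row 3: denom=10−3·4/15=46/5; d'=(17−3·16/15)/(46/5)=3/2
row 4: denom=10−2·5/23=220/23; d'=(-37−2·3/2)/(220/23)=-46/11
back: M4=-46/11
back: M3=3/2−5/23·-46/11=53/22
back: M2=16/15−4/15·53/22=14/33
back: M1=0−1/4·14/33=-7/66
M: M0=0, M1=-7/66, M2=14/33, M3=53/22, M4=-46/11, M5=0
seg 0: a=3, c=M0/2=0, d=(M1−M0)/(6·3)=-7/1188, b=Δ0−h0·(2M0+M1)/6=-169/132
seg 1: a=-1, c=M1/2=-7/132, d=(M2−M1)/(6·3)=35/1188, b=Δ1−h1·(2M1+M2)/6=-95/66
seg 2: a=-5, c=M2/2=7/33, d=(M3−M2)/(6·3)=131/1188, b=Δ2−h2·(2M2+M3)/6=-127/132
seg 3: a=-3, c=M3/2=53/44, d=(M4−M3)/(6·2)=-145/264, b=Δ3−h3·(2M3+M4)/6=217/66
seg 4: a=4, c=M4/2=-23/11, d=(M5−M4)/(6·3)=23/99, b=Δ4−h4·(2M4+M5)/6=50/33
t_q=21/2 → seg 3, τ=3/2; S=-3+217/66·τ+53/44·τ²+-145/264·τ³=1963/704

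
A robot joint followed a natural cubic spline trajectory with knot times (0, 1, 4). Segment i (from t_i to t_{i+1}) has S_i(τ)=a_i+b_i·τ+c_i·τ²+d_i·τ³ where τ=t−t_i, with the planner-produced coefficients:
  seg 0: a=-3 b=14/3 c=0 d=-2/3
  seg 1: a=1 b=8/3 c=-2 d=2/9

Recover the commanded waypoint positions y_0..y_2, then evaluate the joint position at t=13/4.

y_0 = S_0(0) = a_0 = -3
y_1 = S_1(0) = a_1 = 1
y_2 = S_1(3) = -3
t_q=13/4 is in segment 1 (τ=9/4); S_1(τ)=-19/32

y_0=-3 y_1=1 y_2=-3
S(13/4) = -19/32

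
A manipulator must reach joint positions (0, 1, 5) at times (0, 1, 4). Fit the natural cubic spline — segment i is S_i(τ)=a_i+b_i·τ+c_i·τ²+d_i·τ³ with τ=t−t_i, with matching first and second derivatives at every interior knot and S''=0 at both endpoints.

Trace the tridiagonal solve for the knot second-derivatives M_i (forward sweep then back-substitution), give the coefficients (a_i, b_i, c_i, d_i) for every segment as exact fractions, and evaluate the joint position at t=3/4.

Δ: Δ0=1, Δ1=4/3
row 1: diag=8, rhs=2; c'=3/8, d'=1/4
back: M1=1/4
M: M0=0, M1=1/4, M2=0
seg 0: a=0, c=M0/2=0, d=(M1−M0)/(6·1)=1/24, b=Δ0−h0·(2M0+M1)/6=23/24
seg 1: a=1, c=M1/2=1/8, d=(M2−M1)/(6·3)=-1/72, b=Δ1−h1·(2M1+M2)/6=13/12
t_q=3/4 → seg 0, τ=3/4; S=0+23/24·τ+0·τ²+1/24·τ³=377/512

  seg 0: a=0 b=23/24 c=0 d=1/24
  seg 1: a=1 b=13/12 c=1/8 d=-1/72
S(3/4) = 377/512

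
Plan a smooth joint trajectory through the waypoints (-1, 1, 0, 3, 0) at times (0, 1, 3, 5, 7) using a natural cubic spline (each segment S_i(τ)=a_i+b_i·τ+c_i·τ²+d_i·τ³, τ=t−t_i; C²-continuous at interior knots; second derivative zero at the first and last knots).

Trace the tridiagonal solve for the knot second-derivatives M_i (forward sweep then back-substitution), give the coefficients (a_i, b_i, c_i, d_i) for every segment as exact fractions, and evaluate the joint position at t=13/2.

  seg 0: a=-1 b=425/164 c=0 d=-97/164
  seg 1: a=1 b=67/82 c=-291/164 d=183/328
  seg 2: a=0 b=17/41 c=129/82 d=-169/328
  seg 3: a=3 b=43/82 c=-249/164 d=83/328
S(13/2) = 3213/2624

Δ: Δ0=2, Δ1=-1/2, Δ2=3/2, Δ3=-3/2
row 1: diag=6, rhs=-15; c'=1/3, d'=-5/2
row 2: denom=8−2·1/3=22/3; d'=(12−2·-5/2)/(22/3)=51/22
row 3: denom=8−2·3/11=82/11; d'=(-18−2·51/22)/(82/11)=-249/82
back: M3=-249/82
back: M2=51/22−3/11·-249/82=129/41
back: M1=-5/2−1/3·129/41=-291/82
M: M0=0, M1=-291/82, M2=129/41, M3=-249/82, M4=0
seg 0: a=-1, c=M0/2=0, d=(M1−M0)/(6·1)=-97/164, b=Δ0−h0·(2M0+M1)/6=425/164
seg 1: a=1, c=M1/2=-291/164, d=(M2−M1)/(6·2)=183/328, b=Δ1−h1·(2M1+M2)/6=67/82
seg 2: a=0, c=M2/2=129/82, d=(M3−M2)/(6·2)=-169/328, b=Δ2−h2·(2M2+M3)/6=17/41
seg 3: a=3, c=M3/2=-249/164, d=(M4−M3)/(6·2)=83/328, b=Δ3−h3·(2M3+M4)/6=43/82
t_q=13/2 → seg 3, τ=3/2; S=3+43/82·τ+-249/164·τ²+83/328·τ³=3213/2624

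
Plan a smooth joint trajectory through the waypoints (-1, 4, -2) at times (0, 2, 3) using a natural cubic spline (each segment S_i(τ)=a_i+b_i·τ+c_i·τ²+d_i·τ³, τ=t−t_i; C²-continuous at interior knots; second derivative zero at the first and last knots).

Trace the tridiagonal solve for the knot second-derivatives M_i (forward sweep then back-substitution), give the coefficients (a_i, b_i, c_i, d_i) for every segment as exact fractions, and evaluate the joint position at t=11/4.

Δ: Δ0=5/2, Δ1=-6
row 1: diag=6, rhs=-51; c'=1/6, d'=-17/2
back: M1=-17/2
M: M0=0, M1=-17/2, M2=0
seg 0: a=-1, c=M0/2=0, d=(M1−M0)/(6·2)=-17/24, b=Δ0−h0·(2M0+M1)/6=16/3
seg 1: a=4, c=M1/2=-17/4, d=(M2−M1)/(6·1)=17/12, b=Δ1−h1·(2M1+M2)/6=-19/6
t_q=11/4 → seg 1, τ=3/4; S=4+-19/6·τ+-17/4·τ²+17/12·τ³=-43/256

  seg 0: a=-1 b=16/3 c=0 d=-17/24
  seg 1: a=4 b=-19/6 c=-17/4 d=17/12
S(11/4) = -43/256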